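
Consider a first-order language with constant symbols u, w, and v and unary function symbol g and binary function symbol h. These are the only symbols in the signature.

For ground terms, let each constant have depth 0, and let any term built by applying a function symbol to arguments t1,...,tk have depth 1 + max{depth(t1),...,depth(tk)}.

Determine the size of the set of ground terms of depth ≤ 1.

15

If N_k denotes the number of depth-≤k ground terms, the 3 constants give N_0 = 3, and each function symbol of arity r contributes N_{k-1}^r new terms at level k: N_k = 3 + N_{k-1} + N_{k-1}^2.
N_0 = 3
N_1 = 3 + 3 + 3^2 = 15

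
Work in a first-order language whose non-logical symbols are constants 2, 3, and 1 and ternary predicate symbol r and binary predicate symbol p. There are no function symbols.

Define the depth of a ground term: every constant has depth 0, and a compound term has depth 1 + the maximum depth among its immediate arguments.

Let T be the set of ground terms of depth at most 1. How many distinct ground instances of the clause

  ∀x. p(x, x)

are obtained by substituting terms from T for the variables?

Ground terms of depth ≤ 1:
  With no function symbols every ground term is a constant, so there are exactly 3 ground terms at every depth bound.
  N_0 = 3
  N_1 = 3
So there are 3 ground terms available for substitution.
The body mentions the single quantified variable x; since ground terms form a free algebra, no two substitutions collapse to the same formula.
Number of ground instances = 3.

3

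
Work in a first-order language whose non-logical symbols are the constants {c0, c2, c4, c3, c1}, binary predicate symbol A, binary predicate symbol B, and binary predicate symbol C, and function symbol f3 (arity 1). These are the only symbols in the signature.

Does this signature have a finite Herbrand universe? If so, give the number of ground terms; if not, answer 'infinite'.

The signature has at least one function symbol (f3, arity 1) and at least one constant (c0).
Iterating f3 gives infinitely many distinct ground terms: c0, f3(c0), f3(f3(c0)), ...
So the Herbrand universe is infinite.

infinite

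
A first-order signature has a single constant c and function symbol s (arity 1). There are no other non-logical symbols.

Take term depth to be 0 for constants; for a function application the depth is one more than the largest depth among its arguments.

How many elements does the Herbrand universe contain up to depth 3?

4

Let N_k = |{terms of depth ≤ k}|. Then N_0 = 1 and N_k = 1 + N_{k-1} for k ≥ 1 (one summand per function symbol, arity giving the exponent).
N_0 = 1
N_1 = 1 + 1 = 2
N_2 = 1 + 2 = 3
N_3 = 1 + 3 = 4
Explicitly: c, s(c), s(s(c)), s(s(s(c))).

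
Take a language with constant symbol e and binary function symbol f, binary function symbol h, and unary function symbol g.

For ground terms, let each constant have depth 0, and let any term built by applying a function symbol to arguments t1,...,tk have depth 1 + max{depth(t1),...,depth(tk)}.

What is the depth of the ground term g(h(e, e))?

depth(h(e, e)) = 1 + max(0, 0) = 1
depth(g(h(e, e))) = 1 + depth(h(e, e)) = 1 + 1 = 2

2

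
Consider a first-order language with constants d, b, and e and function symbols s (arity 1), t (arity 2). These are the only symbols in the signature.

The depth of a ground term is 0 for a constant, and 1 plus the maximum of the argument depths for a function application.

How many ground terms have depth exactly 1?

12

Write N_k for the number of ground terms of depth ≤ k. A term of depth ≤ k is either a constant or a function symbol applied to arguments of depth ≤ k−1, so N_k = 3 + N_{k-1} + N_{k-1}^2.
N_0 = 3
N_1 = 3 + 3 + 3^2 = 15
Terms of depth exactly 1: N_1 − N_0 = 15 − 3 = 12.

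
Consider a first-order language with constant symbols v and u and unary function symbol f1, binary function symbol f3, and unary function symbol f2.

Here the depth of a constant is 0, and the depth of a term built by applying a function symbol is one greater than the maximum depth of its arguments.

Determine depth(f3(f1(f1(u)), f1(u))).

depth(f1(u)) = 1 + depth(u) = 1 + 0 = 1
depth(f1(f1(u))) = 1 + depth(f1(u)) = 1 + 1 = 2
depth(f3(f1(f1(u)), f1(u))) = 1 + max(2, 1) = 3

3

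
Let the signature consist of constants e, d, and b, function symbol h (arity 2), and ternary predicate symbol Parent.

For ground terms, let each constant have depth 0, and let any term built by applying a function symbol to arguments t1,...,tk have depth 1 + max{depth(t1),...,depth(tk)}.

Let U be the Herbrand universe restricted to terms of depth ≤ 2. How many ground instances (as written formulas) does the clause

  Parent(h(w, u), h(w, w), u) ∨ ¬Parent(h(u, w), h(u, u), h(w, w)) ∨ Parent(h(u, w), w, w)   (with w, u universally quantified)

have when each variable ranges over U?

21609

Ground terms of depth ≤ 2:
  If N_k denotes the number of depth-≤k ground terms, the 3 constants give N_0 = 3, and each function symbol of arity r contributes N_{k-1}^r new terms at level k: N_k = 3 + N_{k-1}^2.
  N_0 = 3
  N_1 = 3 + 3^2 = 12
  N_2 = 3 + 12^2 = 147
So there are 147 ground terms available for substitution.
The clause has 2 distinct variables (w, u), each appearing in the body. In the free term algebra distinct substitutions yield syntactically distinct ground instances.
Number of ground instances = 147^2 = 21609.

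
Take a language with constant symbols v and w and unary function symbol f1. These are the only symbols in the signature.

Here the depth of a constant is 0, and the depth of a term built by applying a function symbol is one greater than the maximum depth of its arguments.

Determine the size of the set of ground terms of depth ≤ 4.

Let N_k = |{terms of depth ≤ k}|. Then N_0 = 2 and N_k = 2 + N_{k-1} for k ≥ 1 (one summand per function symbol, arity giving the exponent).
N_0 = 2
N_1 = 2 + 2 = 4
N_2 = 2 + 4 = 6
N_3 = 2 + 6 = 8
N_4 = 2 + 8 = 10
Explicitly: v, w, f1(v), f1(w), f1(f1(v)), f1(f1(w)), f1(f1(f1(v))), f1(f1(f1(w))), f1(f1(f1(f1(v)))), f1(f1(f1(f1(w)))).

10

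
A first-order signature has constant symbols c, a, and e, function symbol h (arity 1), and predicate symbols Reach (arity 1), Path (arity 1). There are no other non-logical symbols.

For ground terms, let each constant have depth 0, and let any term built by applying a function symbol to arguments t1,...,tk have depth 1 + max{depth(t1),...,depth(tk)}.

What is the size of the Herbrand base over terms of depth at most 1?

12

First count ground terms of depth ≤ 1.
Let N_k = |{terms of depth ≤ k}|. Then N_0 = 3 and N_k = 3 + N_{k-1} for k ≥ 1 (one summand per function symbol, arity giving the exponent).
N_0 = 3
N_1 = 3 + 3 = 6
Explicitly: c, a, e, h(c), h(a), h(e).
So |H| = 6.
Ground atoms are formed by filling each argument slot of a predicate with a term from H, so an r-ary predicate gives |H|^r atoms:
  Reach: 6;  Path: 6
Total ground atoms: 6 + 6 = 12.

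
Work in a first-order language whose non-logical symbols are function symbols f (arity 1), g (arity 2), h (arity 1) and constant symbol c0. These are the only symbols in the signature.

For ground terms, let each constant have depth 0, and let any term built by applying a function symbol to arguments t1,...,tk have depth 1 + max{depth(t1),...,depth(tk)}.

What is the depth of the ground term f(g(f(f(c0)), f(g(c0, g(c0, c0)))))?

5

depth(f(c0)) = 1 + depth(c0) = 1 + 0 = 1
depth(f(f(c0))) = 1 + depth(f(c0)) = 1 + 1 = 2
depth(g(c0, c0)) = 1 + max(0, 0) = 1
depth(g(c0, g(c0, c0))) = 1 + max(0, 1) = 2
depth(f(g(c0, g(c0, c0)))) = 1 + depth(g(c0, g(c0, c0))) = 1 + 2 = 3
depth(g(f(f(c0)), f(g(c0, g(c0, c0))))) = 1 + max(2, 3) = 4
depth(f(g(f(f(c0)), f(g(c0, g(c0, c0)))))) = 1 + depth(g(f(f(c0)), f(g(c0, g(c0, c0))))) = 1 + 4 = 5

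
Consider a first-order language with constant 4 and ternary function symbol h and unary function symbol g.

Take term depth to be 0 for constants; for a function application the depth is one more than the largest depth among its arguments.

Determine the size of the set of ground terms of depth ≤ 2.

31

Let N_k = |{terms of depth ≤ k}|. Then N_0 = 1 and N_k = 1 + N_{k-1}^3 + N_{k-1} for k ≥ 1 (one summand per function symbol, arity giving the exponent).
N_0 = 1
N_1 = 1 + 1^3 + 1 = 3
N_2 = 1 + 3^3 + 3 = 31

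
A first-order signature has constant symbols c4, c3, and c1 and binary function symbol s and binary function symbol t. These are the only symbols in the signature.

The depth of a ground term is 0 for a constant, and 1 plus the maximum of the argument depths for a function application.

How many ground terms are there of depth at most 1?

If N_k denotes the number of depth-≤k ground terms, the 3 constants give N_0 = 3, and each function symbol of arity r contributes N_{k-1}^r new terms at level k: N_k = 3 + N_{k-1}^2 + N_{k-1}^2.
N_0 = 3
N_1 = 3 + 3^2 + 3^2 = 21

21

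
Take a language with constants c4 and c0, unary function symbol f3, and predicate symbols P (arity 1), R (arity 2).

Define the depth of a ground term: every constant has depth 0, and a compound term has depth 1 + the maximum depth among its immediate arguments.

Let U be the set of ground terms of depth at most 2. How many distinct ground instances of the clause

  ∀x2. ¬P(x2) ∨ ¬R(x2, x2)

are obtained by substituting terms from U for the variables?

6

Ground terms of depth ≤ 2:
  Let N_k = |{terms of depth ≤ k}|. Then N_0 = 2 and N_k = 2 + N_{k-1} for k ≥ 1 (one summand per function symbol, arity giving the exponent).
  N_0 = 2
  N_1 = 2 + 2 = 4
  N_2 = 2 + 4 = 6
So there are 6 ground terms available for substitution.
There is 1 variable to instantiate (x2),  occurring in at least one literal, so different choices give different ground instances.
Number of ground instances = 6.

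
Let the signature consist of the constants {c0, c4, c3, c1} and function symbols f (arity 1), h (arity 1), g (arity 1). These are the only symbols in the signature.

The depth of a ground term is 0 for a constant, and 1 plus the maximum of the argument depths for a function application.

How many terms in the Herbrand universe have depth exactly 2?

36

Write N_k for the number of ground terms of depth ≤ k. A term of depth ≤ k is either a constant or a function symbol applied to arguments of depth ≤ k−1, so N_k = 4 + N_{k-1} + N_{k-1} + N_{k-1}.
N_0 = 4
N_1 = 4 + 4 + 4 + 4 = 16
N_2 = 4 + 16 + 16 + 16 = 52
Terms of depth exactly 2: N_2 − N_1 = 52 − 16 = 36.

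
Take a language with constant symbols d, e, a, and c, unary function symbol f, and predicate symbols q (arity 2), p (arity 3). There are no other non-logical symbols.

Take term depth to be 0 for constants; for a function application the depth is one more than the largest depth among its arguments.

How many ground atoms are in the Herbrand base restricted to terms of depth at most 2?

1872

First count ground terms of depth ≤ 2.
If N_k denotes the number of depth-≤k ground terms, the 4 constants give N_0 = 4, and each function symbol of arity r contributes N_{k-1}^r new terms at level k: N_k = 4 + N_{k-1}.
N_0 = 4
N_1 = 4 + 4 = 8
N_2 = 4 + 8 = 12
So |H| = 12.
Each predicate of arity r yields |H|^r ground atoms (one per choice of an r-tuple from H):
  q: 12^2 = 144;  p: 12^3 = 1728
Total ground atoms: 144 + 1728 = 1872.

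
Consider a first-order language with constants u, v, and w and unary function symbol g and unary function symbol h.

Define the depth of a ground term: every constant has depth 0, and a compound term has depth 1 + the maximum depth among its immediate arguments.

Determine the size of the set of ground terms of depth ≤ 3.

45

If N_k denotes the number of depth-≤k ground terms, the 3 constants give N_0 = 3, and each function symbol of arity r contributes N_{k-1}^r new terms at level k: N_k = 3 + N_{k-1} + N_{k-1}.
N_0 = 3
N_1 = 3 + 3 + 3 = 9
N_2 = 3 + 9 + 9 = 21
N_3 = 3 + 21 + 21 = 45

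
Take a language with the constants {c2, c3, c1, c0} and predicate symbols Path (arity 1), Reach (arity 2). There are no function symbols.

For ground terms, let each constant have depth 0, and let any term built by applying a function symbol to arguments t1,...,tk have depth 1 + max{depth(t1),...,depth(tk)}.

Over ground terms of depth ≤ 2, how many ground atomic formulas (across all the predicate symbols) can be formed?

First count ground terms of depth ≤ 2.
With no function symbols every ground term is a constant, so there are exactly 4 ground terms at every depth bound.
N_0 = 4
N_1 = 4
N_2 = 4
So |H| = 4.
For each predicate symbol, the number of ground atoms is |H| raised to its arity; summing:
  Path: 4;  Reach: 4^2 = 16
Total ground atoms: 4 + 16 = 20.

20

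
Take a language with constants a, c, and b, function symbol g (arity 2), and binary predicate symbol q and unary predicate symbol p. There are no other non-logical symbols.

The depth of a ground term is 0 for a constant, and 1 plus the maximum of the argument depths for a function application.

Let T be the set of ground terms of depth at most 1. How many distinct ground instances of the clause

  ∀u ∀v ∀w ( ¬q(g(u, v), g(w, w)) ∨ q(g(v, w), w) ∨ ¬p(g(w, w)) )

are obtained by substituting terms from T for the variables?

1728

Ground terms of depth ≤ 1:
  Let N_k = |{terms of depth ≤ k}|. Then N_0 = 3 and N_k = 3 + N_{k-1}^2 for k ≥ 1 (one summand per function symbol, arity giving the exponent).
  N_0 = 3
  N_1 = 3 + 3^2 = 12
  Explicitly: a, c, b, g(a, a), g(a, c), g(a, b), g(c, a), g(c, c), g(c, b), g(b, a), g(b, c), g(b, b).
So there are 12 ground terms available for substitution.
The clause has 3 distinct variables (u, v, w), each appearing in the body. In the free term algebra distinct substitutions yield syntactically distinct ground instances.
Number of ground instances = 12^3 = 1728.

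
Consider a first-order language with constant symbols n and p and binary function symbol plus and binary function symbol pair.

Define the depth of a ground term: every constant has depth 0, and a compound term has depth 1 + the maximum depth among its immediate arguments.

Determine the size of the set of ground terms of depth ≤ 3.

Let N_k count ground terms of depth at most k. Each non-constant term of depth ≤ k is some function symbol applied to depth-≤(k−1) arguments, giving N_k = 2 + N_{k-1}^2 + N_{k-1}^2.
N_0 = 2
N_1 = 2 + 2^2 + 2^2 = 10
N_2 = 2 + 10^2 + 10^2 = 202
N_3 = 2 + 202^2 + 202^2 = 81610

81610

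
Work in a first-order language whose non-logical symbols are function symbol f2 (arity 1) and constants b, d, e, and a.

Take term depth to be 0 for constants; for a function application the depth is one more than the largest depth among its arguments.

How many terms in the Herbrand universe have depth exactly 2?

Let N_k count ground terms of depth at most k. Each non-constant term of depth ≤ k is some function symbol applied to depth-≤(k−1) arguments, giving N_k = 4 + N_{k-1}.
N_0 = 4
N_1 = 4 + 4 = 8
N_2 = 4 + 8 = 12
Terms of depth exactly 2: N_2 − N_1 = 12 − 8 = 4.

4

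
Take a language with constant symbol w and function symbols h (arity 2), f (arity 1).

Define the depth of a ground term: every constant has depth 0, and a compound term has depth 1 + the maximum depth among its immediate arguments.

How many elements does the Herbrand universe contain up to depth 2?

13

Count level by level. With function symbols h/2, f/1, the terms of depth ≤ k are the 1 constant together with each function applied to depth-≤(k−1) tuples, so N_k = 1 + N_{k-1}^2 + N_{k-1}.
N_0 = 1
N_1 = 1 + 1^2 + 1 = 3
N_2 = 1 + 3^2 + 3 = 13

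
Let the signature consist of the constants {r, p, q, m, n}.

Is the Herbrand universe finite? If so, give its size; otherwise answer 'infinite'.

5

There are no function symbols, so every ground term is one of the 5 constants.
The Herbrand universe is {r, p, q, m, n}, which is finite with 5 elements.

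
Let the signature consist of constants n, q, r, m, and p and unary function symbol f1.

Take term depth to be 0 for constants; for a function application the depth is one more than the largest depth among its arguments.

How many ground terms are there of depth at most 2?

Let N_k count ground terms of depth at most k. Each non-constant term of depth ≤ k is some function symbol applied to depth-≤(k−1) arguments, giving N_k = 5 + N_{k-1}.
N_0 = 5
N_1 = 5 + 5 = 10
N_2 = 5 + 10 = 15

15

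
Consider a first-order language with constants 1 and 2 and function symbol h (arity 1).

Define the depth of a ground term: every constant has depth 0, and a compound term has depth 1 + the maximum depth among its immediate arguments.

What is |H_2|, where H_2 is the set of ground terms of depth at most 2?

Write N_k for the number of ground terms of depth ≤ k. A term of depth ≤ k is either a constant or a function symbol applied to arguments of depth ≤ k−1, so N_k = 2 + N_{k-1}.
N_0 = 2
N_1 = 2 + 2 = 4
N_2 = 2 + 4 = 6
Explicitly: 1, 2, h(1), h(2), h(h(1)), h(h(2)).

6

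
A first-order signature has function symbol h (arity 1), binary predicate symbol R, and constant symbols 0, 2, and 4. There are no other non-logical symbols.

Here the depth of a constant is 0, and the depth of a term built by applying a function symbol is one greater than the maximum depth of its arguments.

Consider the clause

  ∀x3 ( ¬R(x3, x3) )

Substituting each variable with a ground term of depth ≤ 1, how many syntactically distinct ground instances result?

Ground terms of depth ≤ 1:
  If N_k denotes the number of depth-≤k ground terms, the 3 constants give N_0 = 3, and each function symbol of arity r contributes N_{k-1}^r new terms at level k: N_k = 3 + N_{k-1}.
  N_0 = 3
  N_1 = 3 + 3 = 6
  Explicitly: 0, 2, 4, h(0), h(2), h(4).
So there are 6 ground terms available for substitution.
There is 1 variable to instantiate (x3),  occurring in at least one literal, so different choices give different ground instances.
Number of ground instances = 6.

6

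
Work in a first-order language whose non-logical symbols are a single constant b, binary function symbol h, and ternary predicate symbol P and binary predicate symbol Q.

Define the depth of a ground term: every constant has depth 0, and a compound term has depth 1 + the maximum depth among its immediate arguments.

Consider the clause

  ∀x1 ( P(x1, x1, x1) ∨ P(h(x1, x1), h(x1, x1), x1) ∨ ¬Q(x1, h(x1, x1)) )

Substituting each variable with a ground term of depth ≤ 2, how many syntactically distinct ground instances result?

5

Ground terms of depth ≤ 2:
  Let N_k = |{terms of depth ≤ k}|. Then N_0 = 1 and N_k = 1 + N_{k-1}^2 for k ≥ 1 (one summand per function symbol, arity giving the exponent).
  N_0 = 1
  N_1 = 1 + 1^2 = 2
  N_2 = 1 + 2^2 = 5
  Explicitly: b, h(b, b), h(b, h(b, b)), h(h(b, b), b), h(h(b, b), h(b, b)).
So there are 5 ground terms available for substitution.
The variable x1 ranges independently over the available ground terms, and distinct assignments produce distinct instances.
Number of ground instances = 5.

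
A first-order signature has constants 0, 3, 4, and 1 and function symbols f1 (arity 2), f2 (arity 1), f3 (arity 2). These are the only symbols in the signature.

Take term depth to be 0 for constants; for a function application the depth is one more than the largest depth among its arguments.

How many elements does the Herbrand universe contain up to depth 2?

Let N_k count ground terms of depth at most k. Each non-constant term of depth ≤ k is some function symbol applied to depth-≤(k−1) arguments, giving N_k = 4 + N_{k-1}^2 + N_{k-1} + N_{k-1}^2.
N_0 = 4
N_1 = 4 + 4^2 + 4 + 4^2 = 40
N_2 = 4 + 40^2 + 40 + 40^2 = 3244

3244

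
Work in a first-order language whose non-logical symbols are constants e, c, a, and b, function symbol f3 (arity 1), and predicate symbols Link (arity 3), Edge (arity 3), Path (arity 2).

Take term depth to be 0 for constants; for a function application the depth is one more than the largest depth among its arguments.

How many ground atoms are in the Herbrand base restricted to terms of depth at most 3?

8448

First count ground terms of depth ≤ 3.
If N_k denotes the number of depth-≤k ground terms, the 4 constants give N_0 = 4, and each function symbol of arity r contributes N_{k-1}^r new terms at level k: N_k = 4 + N_{k-1}.
N_0 = 4
N_1 = 4 + 4 = 8
N_2 = 4 + 8 = 12
N_3 = 4 + 12 = 16
So |H| = 16.
For each predicate symbol, the number of ground atoms is |H| raised to its arity; summing:
  Link: 16^3 = 4096;  Edge: 16^3 = 4096;  Path: 16^2 = 256
Total ground atoms: 4096 + 4096 + 256 = 8448.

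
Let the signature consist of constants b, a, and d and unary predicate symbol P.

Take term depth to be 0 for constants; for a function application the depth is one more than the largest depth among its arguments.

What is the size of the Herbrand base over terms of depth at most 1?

3

First count ground terms of depth ≤ 1.
With no function symbols every ground term is a constant, so there are exactly 3 ground terms at every depth bound.
N_0 = 3
N_1 = 3
So |H| = 3.
Each predicate of arity r yields |H|^r ground atoms (one per choice of an r-tuple from H):
  P: 3
Total ground atoms: 3.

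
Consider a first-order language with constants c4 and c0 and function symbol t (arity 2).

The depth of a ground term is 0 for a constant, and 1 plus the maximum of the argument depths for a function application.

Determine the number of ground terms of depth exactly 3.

Let N_k = |{terms of depth ≤ k}|. Then N_0 = 2 and N_k = 2 + N_{k-1}^2 for k ≥ 1 (one summand per function symbol, arity giving the exponent).
N_0 = 2
N_1 = 2 + 2^2 = 6
N_2 = 2 + 6^2 = 38
N_3 = 2 + 38^2 = 1446
Terms of depth exactly 3: N_3 − N_2 = 1446 − 38 = 1408.

1408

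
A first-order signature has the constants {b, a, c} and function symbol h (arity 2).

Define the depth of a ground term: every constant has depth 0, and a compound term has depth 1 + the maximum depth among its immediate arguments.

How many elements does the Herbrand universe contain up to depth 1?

Let N_k = |{terms of depth ≤ k}|. Then N_0 = 3 and N_k = 3 + N_{k-1}^2 for k ≥ 1 (one summand per function symbol, arity giving the exponent).
N_0 = 3
N_1 = 3 + 3^2 = 12
Explicitly: b, a, c, h(b, b), h(b, a), h(b, c), h(a, b), h(a, a), h(a, c), h(c, b), h(c, a), h(c, c).

12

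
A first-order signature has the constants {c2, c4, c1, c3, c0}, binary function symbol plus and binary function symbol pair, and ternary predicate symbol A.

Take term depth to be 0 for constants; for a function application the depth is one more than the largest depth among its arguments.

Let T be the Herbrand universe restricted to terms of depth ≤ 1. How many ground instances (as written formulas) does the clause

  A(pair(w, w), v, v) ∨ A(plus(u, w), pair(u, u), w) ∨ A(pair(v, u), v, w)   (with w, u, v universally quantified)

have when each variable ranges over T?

166375

Ground terms of depth ≤ 1:
  Let N_k = |{terms of depth ≤ k}|. Then N_0 = 5 and N_k = 5 + N_{k-1}^2 + N_{k-1}^2 for k ≥ 1 (one summand per function symbol, arity giving the exponent).
  N_0 = 5
  N_1 = 5 + 5^2 + 5^2 = 55
So there are 55 ground terms available for substitution.
The body mentions every one of the 3 quantified variables; since ground terms form a free algebra, no two substitutions collapse to the same formula.
Number of ground instances = 55^3 = 166375.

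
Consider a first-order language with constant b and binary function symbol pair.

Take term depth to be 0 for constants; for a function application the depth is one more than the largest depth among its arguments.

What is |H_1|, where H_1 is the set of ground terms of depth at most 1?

2

Write N_k for the number of ground terms of depth ≤ k. A term of depth ≤ k is either a constant or a function symbol applied to arguments of depth ≤ k−1, so N_k = 1 + N_{k-1}^2.
N_0 = 1
N_1 = 1 + 1^2 = 2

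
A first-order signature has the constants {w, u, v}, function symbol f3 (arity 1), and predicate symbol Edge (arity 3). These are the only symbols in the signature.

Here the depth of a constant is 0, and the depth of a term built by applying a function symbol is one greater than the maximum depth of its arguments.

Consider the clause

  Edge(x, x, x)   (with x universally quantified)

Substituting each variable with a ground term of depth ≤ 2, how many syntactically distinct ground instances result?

Ground terms of depth ≤ 2:
  Let N_k count ground terms of depth at most k. Each non-constant term of depth ≤ k is some function symbol applied to depth-≤(k−1) arguments, giving N_k = 3 + N_{k-1}.
  N_0 = 3
  N_1 = 3 + 3 = 6
  N_2 = 3 + 6 = 9
  Explicitly: w, u, v, f3(w), f3(u), f3(v), f3(f3(w)), f3(f3(u)), f3(f3(v)).
So there are 9 ground terms available for substitution.
The clause has 1 distinct variable (x), which appears in the body. In the free term algebra distinct substitutions yield syntactically distinct ground instances.
Number of ground instances = 9.

9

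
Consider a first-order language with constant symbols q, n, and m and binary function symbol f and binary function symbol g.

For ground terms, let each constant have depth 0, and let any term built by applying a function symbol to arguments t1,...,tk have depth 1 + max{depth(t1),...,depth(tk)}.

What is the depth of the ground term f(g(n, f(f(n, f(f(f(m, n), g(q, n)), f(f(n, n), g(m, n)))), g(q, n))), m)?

7

depth(f(m, n)) = 1 + max(0, 0) = 1
depth(g(q, n)) = 1 + max(0, 0) = 1
depth(f(f(m, n), g(q, n))) = 1 + max(1, 1) = 2
depth(f(n, n)) = 1 + max(0, 0) = 1
depth(g(m, n)) = 1 + max(0, 0) = 1
depth(f(f(n, n), g(m, n))) = 1 + max(1, 1) = 2
depth(f(f(f(m, n), g(q, n)), f(f(n, n), g(m, n)))) = 1 + max(2, 2) = 3
depth(f(n, f(f(f(m, n), g(q, n)), f(f(n, n), g(m, n))))) = 1 + max(0, 3) = 4
depth(f(f(n, f(f(f(m, n), g(q, n)), f(f(n, n), g(m, n)))), g(q, n))) = 1 + max(4, 1) = 5
depth(g(n, f(f(n, f(f(f(m, n), g(q, n)), f(f(n, n), g(m, n)))), g(q, n)))) = 1 + max(0, 5) = 6
depth(f(g(n, f(f(n, f(f(f(m, n), g(q, n)), f(f(n, n), g(m, n)))), g(q, n))), m)) = 1 + max(6, 0) = 7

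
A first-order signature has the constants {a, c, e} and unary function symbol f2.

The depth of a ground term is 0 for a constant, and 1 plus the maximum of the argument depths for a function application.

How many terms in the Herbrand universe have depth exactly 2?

If N_k denotes the number of depth-≤k ground terms, the 3 constants give N_0 = 3, and each function symbol of arity r contributes N_{k-1}^r new terms at level k: N_k = 3 + N_{k-1}.
N_0 = 3
N_1 = 3 + 3 = 6
N_2 = 3 + 6 = 9
Terms of depth exactly 2: N_2 − N_1 = 9 − 6 = 3.

3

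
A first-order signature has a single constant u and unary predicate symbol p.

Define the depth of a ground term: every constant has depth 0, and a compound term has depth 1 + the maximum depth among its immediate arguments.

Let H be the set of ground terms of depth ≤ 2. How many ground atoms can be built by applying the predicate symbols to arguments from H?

1

First count ground terms of depth ≤ 2.
With no function symbols every ground term is a constant, so there is exactly 1 ground term at every depth bound.
N_0 = 1
N_1 = 1
N_2 = 1
Explicitly: u.
So |H| = 1.
Ground atoms are formed by filling each argument slot of a predicate with a term from H, so an r-ary predicate gives |H|^r atoms:
  p: 1
Total ground atoms: 1.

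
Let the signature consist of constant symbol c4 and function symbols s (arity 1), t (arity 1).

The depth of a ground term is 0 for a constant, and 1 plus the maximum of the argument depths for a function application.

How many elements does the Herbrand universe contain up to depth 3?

15

Let N_k count ground terms of depth at most k. Each non-constant term of depth ≤ k is some function symbol applied to depth-≤(k−1) arguments, giving N_k = 1 + N_{k-1} + N_{k-1}.
N_0 = 1
N_1 = 1 + 1 + 1 = 3
N_2 = 1 + 3 + 3 = 7
N_3 = 1 + 7 + 7 = 15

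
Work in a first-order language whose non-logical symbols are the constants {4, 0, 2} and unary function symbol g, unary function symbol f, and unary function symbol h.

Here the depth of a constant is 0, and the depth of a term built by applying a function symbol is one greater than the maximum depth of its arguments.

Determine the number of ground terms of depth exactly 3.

81

Let N_k = |{terms of depth ≤ k}|. Then N_0 = 3 and N_k = 3 + N_{k-1} + N_{k-1} + N_{k-1} for k ≥ 1 (one summand per function symbol, arity giving the exponent).
N_0 = 3
N_1 = 3 + 3 + 3 + 3 = 12
N_2 = 3 + 12 + 12 + 12 = 39
N_3 = 3 + 39 + 39 + 39 = 120
Terms of depth exactly 3: N_3 − N_2 = 120 − 39 = 81.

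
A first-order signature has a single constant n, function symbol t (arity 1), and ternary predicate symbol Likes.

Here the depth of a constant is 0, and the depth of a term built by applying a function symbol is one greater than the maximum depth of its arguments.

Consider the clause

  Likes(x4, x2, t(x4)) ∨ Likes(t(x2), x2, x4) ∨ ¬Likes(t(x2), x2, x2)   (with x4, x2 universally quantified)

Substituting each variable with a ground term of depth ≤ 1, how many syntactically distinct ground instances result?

4

Ground terms of depth ≤ 1:
  Let N_k = |{terms of depth ≤ k}|. Then N_0 = 1 and N_k = 1 + N_{k-1} for k ≥ 1 (one summand per function symbol, arity giving the exponent).
  N_0 = 1
  N_1 = 1 + 1 = 2
  Explicitly: n, t(n).
So there are 2 ground terms available for substitution.
Each of x4, x2 ranges independently over the available ground terms, and distinct assignments produce distinct instances.
Number of ground instances = 2^2 = 4.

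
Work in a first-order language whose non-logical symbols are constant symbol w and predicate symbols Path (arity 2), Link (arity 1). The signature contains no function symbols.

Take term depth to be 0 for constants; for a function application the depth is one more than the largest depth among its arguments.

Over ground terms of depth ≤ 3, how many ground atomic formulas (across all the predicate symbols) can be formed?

First count ground terms of depth ≤ 3.
With no function symbols every ground term is a constant, so there is exactly 1 ground term at every depth bound.
N_0 = 1
N_1 = 1
N_2 = 1
N_3 = 1
Explicitly: w.
So |H| = 1.
Each predicate of arity r yields |H|^r ground atoms (one per choice of an r-tuple from H):
  Path: 1^2 = 1;  Link: 1
Total ground atoms: 1 + 1 = 2.

2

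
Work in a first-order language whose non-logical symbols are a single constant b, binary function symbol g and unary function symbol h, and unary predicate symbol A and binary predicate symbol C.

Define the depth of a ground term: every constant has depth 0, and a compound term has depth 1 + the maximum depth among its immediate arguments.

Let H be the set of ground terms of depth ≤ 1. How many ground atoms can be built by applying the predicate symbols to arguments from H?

12

First count ground terms of depth ≤ 1.
Let N_k = |{terms of depth ≤ k}|. Then N_0 = 1 and N_k = 1 + N_{k-1}^2 + N_{k-1} for k ≥ 1 (one summand per function symbol, arity giving the exponent).
N_0 = 1
N_1 = 1 + 1^2 + 1 = 3
So |H| = 3.
Ground atoms are formed by filling each argument slot of a predicate with a term from H, so an r-ary predicate gives |H|^r atoms:
  A: 3;  C: 3^2 = 9
Total ground atoms: 3 + 9 = 12.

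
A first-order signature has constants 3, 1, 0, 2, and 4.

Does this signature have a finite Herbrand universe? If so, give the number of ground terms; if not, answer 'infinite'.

5

There are no function symbols, so every ground term is one of the 5 constants.
The Herbrand universe is {3, 1, 0, 2, 4}, which is finite with 5 elements.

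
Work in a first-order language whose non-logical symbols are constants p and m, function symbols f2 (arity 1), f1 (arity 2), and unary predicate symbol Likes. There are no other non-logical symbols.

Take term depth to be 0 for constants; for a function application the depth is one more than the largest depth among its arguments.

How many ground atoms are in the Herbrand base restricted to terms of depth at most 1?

8

First count ground terms of depth ≤ 1.
Write N_k for the number of ground terms of depth ≤ k. A term of depth ≤ k is either a constant or a function symbol applied to arguments of depth ≤ k−1, so N_k = 2 + N_{k-1} + N_{k-1}^2.
N_0 = 2
N_1 = 2 + 2 + 2^2 = 8
Explicitly: p, m, f2(p), f2(m), f1(p, p), f1(p, m), f1(m, p), f1(m, m).
So |H| = 8.
A ground atom is a predicate applied to a tuple of terms from H, so the count is the sum over predicates of |H|^arity:
  Likes: 8
Total ground atoms: 8.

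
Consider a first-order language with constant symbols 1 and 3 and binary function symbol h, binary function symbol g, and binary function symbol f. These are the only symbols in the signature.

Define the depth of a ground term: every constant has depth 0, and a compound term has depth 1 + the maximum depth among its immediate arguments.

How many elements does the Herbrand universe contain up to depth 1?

Count level by level. With function symbols h/2, g/2, f/2, the terms of depth ≤ k are the 2 constants together with each function applied to depth-≤(k−1) tuples, so N_k = 2 + N_{k-1}^2 + N_{k-1}^2 + N_{k-1}^2.
N_0 = 2
N_1 = 2 + 2^2 + 2^2 + 2^2 = 14

14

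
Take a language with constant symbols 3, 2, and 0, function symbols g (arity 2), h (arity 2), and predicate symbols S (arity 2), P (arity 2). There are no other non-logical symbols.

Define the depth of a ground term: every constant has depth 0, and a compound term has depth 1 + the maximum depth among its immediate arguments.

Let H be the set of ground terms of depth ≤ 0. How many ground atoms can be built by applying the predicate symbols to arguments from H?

First count ground terms of depth ≤ 0.
Let N_k = |{terms of depth ≤ k}|. Then N_0 = 3 and N_k = 3 + N_{k-1}^2 + N_{k-1}^2 for k ≥ 1 (one summand per function symbol, arity giving the exponent).
N_0 = 3
So |H| = 3.
Ground atoms are formed by filling each argument slot of a predicate with a term from H, so an r-ary predicate gives |H|^r atoms:
  S: 3^2 = 9;  P: 3^2 = 9
Total ground atoms: 9 + 9 = 18.

18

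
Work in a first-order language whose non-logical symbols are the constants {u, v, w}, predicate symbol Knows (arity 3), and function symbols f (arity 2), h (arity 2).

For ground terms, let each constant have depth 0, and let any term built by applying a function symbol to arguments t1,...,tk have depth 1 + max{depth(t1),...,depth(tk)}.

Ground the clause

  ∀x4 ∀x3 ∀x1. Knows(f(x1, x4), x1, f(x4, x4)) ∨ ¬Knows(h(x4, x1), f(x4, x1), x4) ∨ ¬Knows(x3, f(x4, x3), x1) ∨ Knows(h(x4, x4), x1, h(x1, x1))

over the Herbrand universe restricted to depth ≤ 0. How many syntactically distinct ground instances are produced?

27

Ground terms of depth ≤ 0:
  Write N_k for the number of ground terms of depth ≤ k. A term of depth ≤ k is either a constant or a function symbol applied to arguments of depth ≤ k−1, so N_k = 3 + N_{k-1}^2 + N_{k-1}^2.
  N_0 = 3
  Explicitly: u, v, w.
So there are 3 ground terms available for substitution.
Each of x4, x3, x1 ranges independently over the available ground terms, and distinct assignments produce distinct instances.
Number of ground instances = 3^3 = 27.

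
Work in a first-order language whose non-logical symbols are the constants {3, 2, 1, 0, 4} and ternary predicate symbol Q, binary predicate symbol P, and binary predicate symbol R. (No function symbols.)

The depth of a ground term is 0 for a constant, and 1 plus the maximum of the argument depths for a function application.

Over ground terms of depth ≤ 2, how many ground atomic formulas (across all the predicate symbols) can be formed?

First count ground terms of depth ≤ 2.
With no function symbols every ground term is a constant, so there are exactly 5 ground terms at every depth bound.
N_0 = 5
N_1 = 5
N_2 = 5
Explicitly: 3, 2, 1, 0, 4.
So |H| = 5.
Each predicate of arity r yields |H|^r ground atoms (one per choice of an r-tuple from H):
  Q: 5^3 = 125;  P: 5^2 = 25;  R: 5^2 = 25
Total ground atoms: 125 + 25 + 25 = 175.

175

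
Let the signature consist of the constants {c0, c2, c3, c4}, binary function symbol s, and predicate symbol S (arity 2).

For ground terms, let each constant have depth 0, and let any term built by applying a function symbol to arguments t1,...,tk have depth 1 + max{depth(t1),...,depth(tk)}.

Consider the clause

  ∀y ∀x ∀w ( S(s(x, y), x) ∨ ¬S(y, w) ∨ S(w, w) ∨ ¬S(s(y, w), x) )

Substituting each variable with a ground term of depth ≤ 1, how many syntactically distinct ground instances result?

8000

Ground terms of depth ≤ 1:
  Write N_k for the number of ground terms of depth ≤ k. A term of depth ≤ k is either a constant or a function symbol applied to arguments of depth ≤ k−1, so N_k = 4 + N_{k-1}^2.
  N_0 = 4
  N_1 = 4 + 4^2 = 20
So there are 20 ground terms available for substitution.
Each of y, x, w ranges independently over the available ground terms, and distinct assignments produce distinct instances.
Number of ground instances = 20^3 = 8000.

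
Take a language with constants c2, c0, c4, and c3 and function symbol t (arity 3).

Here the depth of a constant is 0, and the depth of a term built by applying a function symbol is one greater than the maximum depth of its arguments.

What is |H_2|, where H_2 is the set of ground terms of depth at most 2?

If N_k denotes the number of depth-≤k ground terms, the 4 constants give N_0 = 4, and each function symbol of arity r contributes N_{k-1}^r new terms at level k: N_k = 4 + N_{k-1}^3.
N_0 = 4
N_1 = 4 + 4^3 = 68
N_2 = 4 + 68^3 = 314436

314436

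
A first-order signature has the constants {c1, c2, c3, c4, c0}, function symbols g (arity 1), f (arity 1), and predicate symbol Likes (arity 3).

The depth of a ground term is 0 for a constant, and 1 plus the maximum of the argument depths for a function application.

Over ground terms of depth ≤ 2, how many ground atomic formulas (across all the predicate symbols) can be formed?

42875

First count ground terms of depth ≤ 2.
If N_k denotes the number of depth-≤k ground terms, the 5 constants give N_0 = 5, and each function symbol of arity r contributes N_{k-1}^r new terms at level k: N_k = 5 + N_{k-1} + N_{k-1}.
N_0 = 5
N_1 = 5 + 5 + 5 = 15
N_2 = 5 + 15 + 15 = 35
So |H| = 35.
Ground atoms are formed by filling each argument slot of a predicate with a term from H, so an r-ary predicate gives |H|^r atoms:
  Likes: 35^3 = 42875
Total ground atoms: 42875.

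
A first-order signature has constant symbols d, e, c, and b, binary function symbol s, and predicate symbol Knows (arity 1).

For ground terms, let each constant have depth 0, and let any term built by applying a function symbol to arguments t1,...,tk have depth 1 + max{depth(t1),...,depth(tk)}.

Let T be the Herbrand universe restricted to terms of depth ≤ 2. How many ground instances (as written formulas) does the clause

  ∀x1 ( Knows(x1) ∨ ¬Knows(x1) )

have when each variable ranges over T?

Ground terms of depth ≤ 2:
  Write N_k for the number of ground terms of depth ≤ k. A term of depth ≤ k is either a constant or a function symbol applied to arguments of depth ≤ k−1, so N_k = 4 + N_{k-1}^2.
  N_0 = 4
  N_1 = 4 + 4^2 = 20
  N_2 = 4 + 20^2 = 404
So there are 404 ground terms available for substitution.
The body mentions the single quantified variable x1; since ground terms form a free algebra, no two substitutions collapse to the same formula.
Number of ground instances = 404.

404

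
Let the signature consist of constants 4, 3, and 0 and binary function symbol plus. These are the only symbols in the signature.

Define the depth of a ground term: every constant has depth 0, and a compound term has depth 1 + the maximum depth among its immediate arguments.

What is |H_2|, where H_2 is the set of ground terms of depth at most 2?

Let N_k count ground terms of depth at most k. Each non-constant term of depth ≤ k is some function symbol applied to depth-≤(k−1) arguments, giving N_k = 3 + N_{k-1}^2.
N_0 = 3
N_1 = 3 + 3^2 = 12
N_2 = 3 + 12^2 = 147

147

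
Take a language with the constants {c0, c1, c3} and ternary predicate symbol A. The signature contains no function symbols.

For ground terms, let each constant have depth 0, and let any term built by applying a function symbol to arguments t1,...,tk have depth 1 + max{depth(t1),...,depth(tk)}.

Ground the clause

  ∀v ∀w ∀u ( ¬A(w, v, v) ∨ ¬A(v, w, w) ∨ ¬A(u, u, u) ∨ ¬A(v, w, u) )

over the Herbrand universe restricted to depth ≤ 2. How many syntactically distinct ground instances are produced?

27

Ground terms of depth ≤ 2:
  With no function symbols every ground term is a constant, so there are exactly 3 ground terms at every depth bound.
  N_0 = 3
  N_1 = 3
  N_2 = 3
So there are 3 ground terms available for substitution.
The clause has 3 distinct variables (v, w, u), each appearing in the body. In the free term algebra distinct substitutions yield syntactically distinct ground instances.
Number of ground instances = 3^3 = 27.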